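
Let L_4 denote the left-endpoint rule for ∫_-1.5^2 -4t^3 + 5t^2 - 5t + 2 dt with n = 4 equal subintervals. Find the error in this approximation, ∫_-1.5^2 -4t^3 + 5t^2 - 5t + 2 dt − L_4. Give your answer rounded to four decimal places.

Exact integral: ∫_-1.5^2 f(t) dt ≈ 10.645833.
L_4 = 35.2734375.
Error ≈ 10.645833 − 35.2734375 ≈ -24.6276.

-24.6276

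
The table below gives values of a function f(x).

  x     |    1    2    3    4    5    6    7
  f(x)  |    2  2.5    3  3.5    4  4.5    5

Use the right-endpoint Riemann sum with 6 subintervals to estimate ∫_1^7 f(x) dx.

Δx = 1.
Sum = 1·[2.5 + 3 + 3.5 + 4 + 4.5 + 5] = 22.5.

22.5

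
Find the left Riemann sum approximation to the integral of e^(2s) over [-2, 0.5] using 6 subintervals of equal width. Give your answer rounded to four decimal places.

0.8647

Δs = (0.5 − (-2))/6 = 5/12.
Left endpoints: -2, -19/12, -7/6, -0.75, -1/3, 1/12.
f(-2) ≈ 0.0183, f(-19/12) ≈ 0.0421, f(-7/6) ≈ 0.0970, f(-0.75) ≈ 0.2231, f(-1/3) ≈ 0.5134, f(1/12) ≈ 1.1814.
Sum = Δs · [f(-2) + f(-19/12) + f(-7/6) + ...].
Sum ≈ 0.8647.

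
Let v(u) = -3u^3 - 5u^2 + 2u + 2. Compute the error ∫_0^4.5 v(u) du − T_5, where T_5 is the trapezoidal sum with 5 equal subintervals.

15.339375

Exact integral: ∫_0^4.5 v(u) du = -430.171875.
T_5 = -445.51125.
Error = -430.171875 − (-445.51125) = 15.339375.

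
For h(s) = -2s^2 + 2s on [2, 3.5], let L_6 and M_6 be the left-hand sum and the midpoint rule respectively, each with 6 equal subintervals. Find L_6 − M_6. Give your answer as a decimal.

1.640625

L_6 = -13.34375.
M_6 = -14.984375.
L_6 − M_6 = 1.640625.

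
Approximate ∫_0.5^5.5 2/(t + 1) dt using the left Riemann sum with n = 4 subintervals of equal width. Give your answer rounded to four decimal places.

3.6769

Δt = (5.5 − 0.5)/4 = 1.25.
Left endpoints: 0.5, 1.75, 3, 4.25.
f(0.5) = 4/3, f(1.75) = 8/11, f(3) = 0.5, f(4.25) = 8/21.
Sum = Δt · [f(0.5) + f(1.75) + f(3) + f(4.25)].
Sum ≈ 3.6769.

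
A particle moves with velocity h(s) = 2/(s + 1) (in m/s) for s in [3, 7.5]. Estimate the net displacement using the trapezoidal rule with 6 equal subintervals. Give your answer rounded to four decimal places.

1.5121

Δs = (7.5 − 3)/6 = 0.75.
h(3) = 0.5, h(3.75) = 8/19, h(4.5) = 4/11, h(5.25) = 0.32, h(6) = 2/7, h(6.75) = 8/31, h(7.5) = 4/17.
T_6 = (Δs/2)·[h(s_0) + 2h(s_1) + ... + 2h(s_{5}) + h(s_6)].
Sum ≈ 1.5121.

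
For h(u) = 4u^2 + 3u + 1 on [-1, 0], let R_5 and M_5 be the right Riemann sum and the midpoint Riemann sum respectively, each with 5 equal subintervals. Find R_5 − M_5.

-0.06

R_5 = 0.76.
M_5 = 0.82.
R_5 − M_5 = -0.06.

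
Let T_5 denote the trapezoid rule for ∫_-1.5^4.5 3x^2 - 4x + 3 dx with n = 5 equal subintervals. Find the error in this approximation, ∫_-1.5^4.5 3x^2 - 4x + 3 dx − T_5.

Exact integral: ∫_-1.5^4.5 f(x) dx = 76.5.
T_5 = 80.82.
Error = 76.5 − 80.82 = -4.32.

-4.32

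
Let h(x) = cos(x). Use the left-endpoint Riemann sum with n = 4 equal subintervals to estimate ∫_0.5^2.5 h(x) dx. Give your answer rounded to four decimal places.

0.5362

Δx = (2.5 − 0.5)/4 = 0.5.
Left endpoints: 0.5, 1, 1.5, 2.
h(0.5) ≈ 0.8776, h(1) ≈ 0.5403, h(1.5) ≈ 0.0707, h(2) ≈ -0.4161.
Sum = Δx · [h(0.5) + h(1) + h(1.5) + h(2)].
Sum ≈ 0.5362.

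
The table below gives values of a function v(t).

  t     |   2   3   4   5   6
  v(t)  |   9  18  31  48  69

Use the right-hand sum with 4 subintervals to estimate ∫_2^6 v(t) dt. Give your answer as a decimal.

Δt = 1.
Sum = 1·[18 + 31 + 48 + 69] = 166.

166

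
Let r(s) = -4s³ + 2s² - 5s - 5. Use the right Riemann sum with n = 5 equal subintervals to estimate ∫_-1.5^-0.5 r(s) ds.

5.06

Δs = (-0.5 − (-1.5))/5 = 0.2.
Right endpoints: -1.3, -1.1, -0.9, -0.7, -0.5.
r(-1.3) = 13.668, r(-1.1) = 8.244, r(-0.9) = 4.036, r(-0.7) = 0.852, r(-0.5) = -1.5.
Sum = Δs · [r(-1.3) + r(-1.1) + r(-0.9) + r(-0.7) + r(-0.5)].
Sum = 5.06.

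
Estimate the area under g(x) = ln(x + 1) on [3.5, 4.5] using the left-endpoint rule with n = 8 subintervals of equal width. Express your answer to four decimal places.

1.5952

Δx = (4.5 − 3.5)/8 = 0.125.
Left endpoints: 3.5, 3.625, 3.75, 3.875, 4, 4.125, 4.25, 4.375.
g(3.5) ≈ 1.5041, g(3.625) ≈ 1.5315, g(3.75) ≈ 1.5581, g(3.875) ≈ 1.5841, g(4) ≈ 1.6094, g(4.125) ≈ 1.6341, g(4.25) ≈ 1.6582, g(4.375) ≈ 1.6818.
Sum = Δx · [g(3.5) + g(3.625) + g(3.75) + ...].
Sum ≈ 1.5952.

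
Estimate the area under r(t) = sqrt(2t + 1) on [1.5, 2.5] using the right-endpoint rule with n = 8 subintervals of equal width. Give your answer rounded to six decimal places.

2.260286

Δt = (2.5 − 1.5)/8 = 0.125.
Right endpoints: 1.625, 1.75, 1.875, 2, 2.125, 2.25, 2.375, 2.5.
r(1.625) ≈ 2.061553, r(1.75) ≈ 2.121320, r(1.875) ≈ 2.179449, r(2) ≈ 2.236068, r(2.125) ≈ 2.291288, r(2.25) ≈ 2.345208, r(2.375) ≈ 2.397916, r(2.5) ≈ 2.449490.
Sum = Δt · [r(1.625) + r(1.75) + r(1.875) + ...].
Sum ≈ 2.260286.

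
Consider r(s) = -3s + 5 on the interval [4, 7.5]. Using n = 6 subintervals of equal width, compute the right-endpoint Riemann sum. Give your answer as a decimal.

Δs = (7.5 − 4)/6 = 7/12.
Right endpoints: 55/12, 31/6, 5.75, 19/3, 83/12, 7.5.
r(55/12) = -8.75, r(31/6) = -10.5, r(5.75) = -12.25, r(19/3) = -14, r(83/12) = -15.75, r(7.5) = -17.5.
Sum = Δs · [r(55/12) + r(31/6) + r(5.75) + ...].
Sum = -45.9375.

-45.9375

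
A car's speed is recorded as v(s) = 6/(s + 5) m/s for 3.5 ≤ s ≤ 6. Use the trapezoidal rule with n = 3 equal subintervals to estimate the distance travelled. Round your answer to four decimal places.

Δs = (6 − 3.5)/3 = 5/6.
v(3.5) = 12/17, v(13/3) = 9/14, v(31/6) = 36/61, v(6) = 6/11.
T_3 = (Δs/2)·[v(s_0) + 2v(s_1) + 2v(s_2) + v(s_3)].
Sum ≈ 1.5489.

1.5489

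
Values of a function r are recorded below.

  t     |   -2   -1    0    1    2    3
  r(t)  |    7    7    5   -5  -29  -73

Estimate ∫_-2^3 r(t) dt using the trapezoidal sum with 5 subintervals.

-55

Δt = 1.
T_5 = (1/2)·[7 + 2·7 + 2·5 + 2·(-5) + 2·(-29) + (-73)] = -55.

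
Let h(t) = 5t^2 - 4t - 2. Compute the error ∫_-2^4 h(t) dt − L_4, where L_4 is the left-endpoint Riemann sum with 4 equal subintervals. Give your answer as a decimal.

Exact integral: ∫_-2^4 h(t) dt = 84.
L_4 = 68.25.
Error = 84 − 68.25 = 15.75.

15.75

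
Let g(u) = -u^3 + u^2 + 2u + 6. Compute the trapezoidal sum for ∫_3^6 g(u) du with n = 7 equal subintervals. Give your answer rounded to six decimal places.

-196.897959

Δu = (6 − 3)/7 = 3/7.
g(3) = -6, g(24/7) = -5382/343, g(27/7) = -9876/343, g(30/7) = -15702/343, g(33/7) = -23022/343, g(36/7) = -31998/343, g(39/7) = -42792/343, g(6) = -162.
T_7 = (Δu/2)·[g(u_0) + 2g(u_1) + ... + 2g(u_{6}) + g(u_7)].
Sum ≈ -196.897959.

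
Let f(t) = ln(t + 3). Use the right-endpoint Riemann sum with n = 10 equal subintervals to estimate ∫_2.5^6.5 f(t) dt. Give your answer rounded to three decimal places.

8.119

Δt = (6.5 − 2.5)/10 = 0.4.
Right endpoints: 2.9, 3.3, 3.7, 4.1, 4.5, 4.9, 5.3, 5.7, 6.1, 6.5.
f(2.9) ≈ 1.775, f(3.3) ≈ 1.841, f(3.7) ≈ 1.902, f(4.1) ≈ 1.960, f(4.5) ≈ 2.015, f(4.9) ≈ 2.067, f(5.3) ≈ 2.116, f(5.7) ≈ 2.163, f(6.1) ≈ 2.208, f(6.5) ≈ 2.251.
Sum = Δt · [f(2.9) + f(3.3) + f(3.7) + ...].
Sum ≈ 8.119.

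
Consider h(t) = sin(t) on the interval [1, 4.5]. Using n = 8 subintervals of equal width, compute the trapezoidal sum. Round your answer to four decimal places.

0.7391

Δt = (4.5 − 1)/8 = 0.4375.
h(1) ≈ 0.8415, h(1.4375) ≈ 0.9911, h(1.875) ≈ 0.9541, h(2.3125) ≈ 0.7373, h(2.75) ≈ 0.3817, h(3.1875) ≈ -0.0459, h(3.625) ≈ -0.4648, h(4.0625) ≈ -0.7962, h(4.5) ≈ -0.9775.
T_8 = (Δt/2)·[h(t_0) + 2h(t_1) + ... + 2h(t_{7}) + h(t_8)].
Sum ≈ 0.7391.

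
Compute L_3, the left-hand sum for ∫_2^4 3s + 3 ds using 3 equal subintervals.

Δs = (4 − 2)/3 = 2/3.
Left endpoints: 2, 8/3, 10/3.
f(2) = 9, f(8/3) = 11, f(10/3) = 13.
Sum = Δs · [f(2) + f(8/3) + f(10/3)].
Sum = 22.

22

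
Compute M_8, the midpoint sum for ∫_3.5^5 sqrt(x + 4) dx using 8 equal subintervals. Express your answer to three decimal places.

4.307

Δx = (5 − 3.5)/8 = 0.1875.
Midpoints: 3.59375, 3.78125, 3.96875, 4.15625, 4.34375, 4.53125, 4.71875, 4.90625.
f(3.59375) ≈ 2.756, f(3.78125) ≈ 2.789, f(3.96875) ≈ 2.823, f(4.15625) ≈ 2.856, f(4.34375) ≈ 2.889, f(4.53125) ≈ 2.921, f(4.71875) ≈ 2.953, f(4.90625) ≈ 2.984.
Sum = Δx · [f(3.59375) + f(3.78125) + f(3.96875) + ...].
Sum ≈ 4.307.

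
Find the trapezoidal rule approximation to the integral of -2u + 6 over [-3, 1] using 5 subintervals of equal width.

Δu = (1 − (-3))/5 = 0.8.
f(-3) = 12, f(-2.2) = 10.4, f(-1.4) = 8.8, f(-0.6) = 7.2, f(0.2) = 5.6, f(1) = 4.
T_5 = (Δu/2)·[f(u_0) + 2f(u_1) + ... + 2f(u_{4}) + f(u_5)].
Sum = 32.

32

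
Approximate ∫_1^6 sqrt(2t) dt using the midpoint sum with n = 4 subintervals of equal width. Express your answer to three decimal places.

Δt = (6 − 1)/4 = 1.25.
Midpoints: 1.625, 2.875, 4.125, 5.375.
f(1.625) ≈ 1.803, f(2.875) ≈ 2.398, f(4.125) ≈ 2.872, f(5.375) ≈ 3.279.
Sum = Δt · [f(1.625) + f(2.875) + f(4.125) + f(5.375)].
Sum ≈ 12.940.

12.940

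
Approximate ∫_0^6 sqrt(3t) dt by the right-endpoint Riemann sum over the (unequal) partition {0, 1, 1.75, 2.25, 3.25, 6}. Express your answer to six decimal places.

19.539316

Subinterval widths: 1, 0.75, 0.5, 1, 2.75.
Right endpoints: 1, 1.75, 2.25, 3.25, 6.
f(1) ≈ 1.732051, f(1.75) ≈ 2.291288, f(2.25) ≈ 2.598076, f(3.25) ≈ 3.122499, f(6) ≈ 4.242641.
Sum = Σ Δt_i · f(t_i).
Sum ≈ 19.539316.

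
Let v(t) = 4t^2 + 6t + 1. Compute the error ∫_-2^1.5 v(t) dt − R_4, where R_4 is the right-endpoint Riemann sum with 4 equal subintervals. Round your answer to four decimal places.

-7.9115

Exact integral: ∫_-2^1.5 v(t) dt ≈ 13.416667.
R_4 = 21.328125.
Error ≈ 13.416667 − 21.328125 ≈ -7.9115.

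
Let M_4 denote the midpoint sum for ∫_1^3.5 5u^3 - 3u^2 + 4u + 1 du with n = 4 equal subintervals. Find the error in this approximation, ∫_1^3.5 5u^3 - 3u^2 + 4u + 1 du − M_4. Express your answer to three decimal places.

Exact integral: ∫_1^3.5 f(u) du = 169.453125.
M_4 ≈ 166.95068.
Error ≈ 169.453125 − 166.95068 ≈ 2.502.

2.502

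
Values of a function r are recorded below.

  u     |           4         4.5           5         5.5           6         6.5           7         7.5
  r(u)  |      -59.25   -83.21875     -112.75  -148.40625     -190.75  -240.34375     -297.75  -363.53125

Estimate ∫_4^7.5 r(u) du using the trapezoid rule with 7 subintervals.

Δu = 0.5.
T_7 = (0.5/2)·[(-59.25) + 2·(-83.21875) + 2·(-112.75) + 2·(-148.40625) + 2·(-190.75) + 2·(-240.34375) + 2·(-297.75) + (-363.53125)] = -642.3046875.

-642.3046875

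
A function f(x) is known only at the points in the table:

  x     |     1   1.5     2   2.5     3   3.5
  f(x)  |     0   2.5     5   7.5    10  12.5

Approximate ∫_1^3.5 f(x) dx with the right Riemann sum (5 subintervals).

Δx = 0.5.
Sum = 0.5·[2.5 + 5 + 7.5 + 10 + 12.5] = 18.75.

18.75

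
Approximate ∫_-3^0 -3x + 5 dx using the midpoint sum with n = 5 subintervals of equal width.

28.5

Δx = (0 − (-3))/5 = 0.6.
Midpoints: -2.7, -2.1, -1.5, -0.9, -0.3.
f(-2.7) = 13.1, f(-2.1) = 11.3, f(-1.5) = 9.5, f(-0.9) = 7.7, f(-0.3) = 5.9.
Sum = Δx · [f(-2.7) + f(-2.1) + f(-1.5) + f(-0.9) + f(-0.3)].
Sum = 28.5.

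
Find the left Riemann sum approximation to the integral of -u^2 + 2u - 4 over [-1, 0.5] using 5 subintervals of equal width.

-7.71

Δu = (0.5 − (-1))/5 = 0.3.
Left endpoints: -1, -0.7, -0.4, -0.1, 0.2.
f(-1) = -7, f(-0.7) = -5.89, f(-0.4) = -4.96, f(-0.1) = -4.21, f(0.2) = -3.64.
Sum = Δu · [f(-1) + f(-0.7) + f(-0.4) + f(-0.1) + f(0.2)].
Sum = -7.71.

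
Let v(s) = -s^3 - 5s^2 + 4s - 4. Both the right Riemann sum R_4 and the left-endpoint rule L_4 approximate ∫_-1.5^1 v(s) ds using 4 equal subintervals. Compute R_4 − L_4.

7.421875

R_4 ≈ -15.75683594.
L_4 ≈ -23.17871094.
R_4 − L_4 = 7.421875.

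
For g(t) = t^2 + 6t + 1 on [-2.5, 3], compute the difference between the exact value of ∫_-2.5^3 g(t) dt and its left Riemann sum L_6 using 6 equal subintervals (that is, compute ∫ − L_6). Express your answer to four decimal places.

Exact integral: ∫_-2.5^3 g(t) dt ≈ 27.958333.
L_6 ≈ 12.343171.
Error ≈ 27.958333 − 12.343171 ≈ 15.6152.

15.6152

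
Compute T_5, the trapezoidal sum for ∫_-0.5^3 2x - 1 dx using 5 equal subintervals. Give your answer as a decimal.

5.25

Δx = (3 − (-0.5))/5 = 0.7.
f(-0.5) = -2, f(0.2) = -0.6, f(0.9) = 0.8, f(1.6) = 2.2, f(2.3) = 3.6, f(3) = 5.
T_5 = (Δx/2)·[f(x_0) + 2f(x_1) + ... + 2f(x_{4}) + f(x_5)].
Sum = 5.25.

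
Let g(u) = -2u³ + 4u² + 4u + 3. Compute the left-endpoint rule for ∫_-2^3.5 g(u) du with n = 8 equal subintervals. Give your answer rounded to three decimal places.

Δu = (3.5 − (-2))/8 = 0.6875.
Left endpoints: -2, -1.3125, -0.625, 0.0625, 0.75, 1.4375, 2.125, 2.8125.
g(-2) = 27, g(-1.3125) = 18765/2048, g(-0.625) = 2.55078125, g(0.0625) = 6687/2048, g(0.75) = 7.40625, g(1.4375) = 22681/2048, g(2.125) = 10.37109375, g(2.8125) = 2859/2048.
Sum = Δu · [g(-2) + g(-1.3125) + g(-0.625) + ...].
Sum ≈ 49.656.

49.656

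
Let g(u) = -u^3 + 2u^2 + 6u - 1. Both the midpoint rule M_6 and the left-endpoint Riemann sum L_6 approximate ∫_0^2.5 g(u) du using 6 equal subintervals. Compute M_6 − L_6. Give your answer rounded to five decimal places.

2.66385

M_6 ≈ 16.9643374.
L_6 ≈ 14.3004919.
M_6 − L_6 ≈ 2.66385.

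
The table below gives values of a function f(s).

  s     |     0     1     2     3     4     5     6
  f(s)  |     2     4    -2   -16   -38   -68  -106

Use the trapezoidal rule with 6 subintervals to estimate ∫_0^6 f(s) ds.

Δs = 1.
T_6 = (1/2)·[2 + 2·4 + 2·(-2) + 2·(-16) + 2·(-38) + 2·(-68) + (-106)] = -172.

-172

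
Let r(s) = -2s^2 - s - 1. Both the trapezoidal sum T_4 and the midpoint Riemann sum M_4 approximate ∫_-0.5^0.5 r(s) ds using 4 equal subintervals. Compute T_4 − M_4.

-0.03125

T_4 = -1.1875.
M_4 = -1.15625.
T_4 − M_4 = -0.03125.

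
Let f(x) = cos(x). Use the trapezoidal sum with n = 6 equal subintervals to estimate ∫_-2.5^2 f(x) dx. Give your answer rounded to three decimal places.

1.436

Δx = (2 − (-2.5))/6 = 0.75.
f(-2.5) ≈ -0.801, f(-1.75) ≈ -0.178, f(-1) ≈ 0.540, f(-0.25) ≈ 0.969, f(0.5) ≈ 0.878, f(1.25) ≈ 0.315, f(2) ≈ -0.416.
T_6 = (Δx/2)·[f(x_0) + 2f(x_1) + ... + 2f(x_{5}) + f(x_6)].
Sum ≈ 1.436.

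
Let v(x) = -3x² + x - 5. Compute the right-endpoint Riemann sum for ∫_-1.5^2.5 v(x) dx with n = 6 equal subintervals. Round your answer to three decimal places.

Δx = (2.5 − (-1.5))/6 = 2/3.
Right endpoints: -5/6, -1/6, 0.5, 7/6, 11/6, 2.5.
v(-5/6) = -95/12, v(-1/6) = -5.25, v(0.5) = -5.25, v(7/6) = -95/12, v(11/6) = -13.25, v(2.5) = -21.25.
Sum = Δx · [v(-5/6) + v(-1/6) + v(0.5) + ...].
Sum ≈ -40.556.

-40.556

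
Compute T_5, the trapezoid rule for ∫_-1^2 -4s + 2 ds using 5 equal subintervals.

0

Δs = (2 − (-1))/5 = 0.6.
f(-1) = 6, f(-0.4) = 3.6, f(0.2) = 1.2, f(0.8) = -1.2, f(1.4) = -3.6, f(2) = -6.
T_5 = (Δs/2)·[f(s_0) + 2f(s_1) + ... + 2f(s_{4}) + f(s_5)].
Sum = 0.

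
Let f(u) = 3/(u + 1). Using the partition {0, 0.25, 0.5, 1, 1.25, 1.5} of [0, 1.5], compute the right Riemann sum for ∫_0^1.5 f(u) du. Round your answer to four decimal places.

2.4833

Subinterval widths: 0.25, 0.25, 0.5, 0.25, 0.25.
Right endpoints: 0.25, 0.5, 1, 1.25, 1.5.
f(0.25) = 2.4, f(0.5) = 2, f(1) = 1.5, f(1.25) = 4/3, f(1.5) = 1.2.
Sum = Σ Δu_i · f(u_i).
Sum ≈ 2.4833.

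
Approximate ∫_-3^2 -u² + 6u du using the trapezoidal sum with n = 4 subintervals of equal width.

Δu = (2 − (-3))/4 = 1.25.
f(-3) = -27, f(-1.75) = -13.5625, f(-0.5) = -3.25, f(0.75) = 3.9375, f(2) = 8.
T_4 = (Δu/2)·[f(u_0) + 2f(u_1) + 2f(u_2) + 2f(u_3) + f(u_4)].
Sum = -27.96875.

-27.96875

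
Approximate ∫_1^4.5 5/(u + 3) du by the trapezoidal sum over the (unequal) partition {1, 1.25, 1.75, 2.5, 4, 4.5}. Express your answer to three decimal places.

Subinterval widths: 0.25, 0.5, 0.75, 1.5, 0.5.
f(1) = 1.25, f(1.25) = 20/17, f(1.75) = 20/19, f(2.5) = 10/11, f(4) = 5/7, f(4.5) = 2/3.
On each subinterval the trapezoid contributes (Δu_i/2)·[f(u_{i-1}) + f(u_i)].
Sum ≈ 3.159.

3.159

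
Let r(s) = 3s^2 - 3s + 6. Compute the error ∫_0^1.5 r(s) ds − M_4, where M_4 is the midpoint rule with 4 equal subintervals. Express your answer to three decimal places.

0.053

Exact integral: ∫_0^1.5 r(s) ds = 9.
M_4 ≈ 8.94727.
Error ≈ 9 − 8.94727 ≈ 0.053.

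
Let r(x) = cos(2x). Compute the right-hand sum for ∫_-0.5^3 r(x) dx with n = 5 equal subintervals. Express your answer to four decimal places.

Δx = (3 − (-0.5))/5 = 0.7.
Right endpoints: 0.2, 0.9, 1.6, 2.3, 3.
r(0.2) ≈ 0.9211, r(0.9) ≈ -0.2272, r(1.6) ≈ -0.9983, r(2.3) ≈ -0.1122, r(3) ≈ 0.9602.
Sum = Δx · [r(0.2) + r(0.9) + r(1.6) + r(2.3) + r(3)].
Sum ≈ 0.3805.

0.3805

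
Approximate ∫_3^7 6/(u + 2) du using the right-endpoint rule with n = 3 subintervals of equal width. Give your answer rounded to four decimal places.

Δu = (7 − 3)/3 = 4/3.
Right endpoints: 13/3, 17/3, 7.
f(13/3) = 18/19, f(17/3) = 18/23, f(7) = 2/3.
Sum = Δu · [f(13/3) + f(17/3) + f(7)].
Sum ≈ 3.1955.

3.1955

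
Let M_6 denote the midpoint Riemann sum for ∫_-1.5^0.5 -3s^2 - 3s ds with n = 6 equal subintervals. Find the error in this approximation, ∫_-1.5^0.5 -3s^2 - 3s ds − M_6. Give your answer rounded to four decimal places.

-0.0556

Exact integral: ∫_-1.5^0.5 f(s) ds = -0.5.
M_6 ≈ -0.444444.
Error ≈ -0.5 − (-0.444444) ≈ -0.0556.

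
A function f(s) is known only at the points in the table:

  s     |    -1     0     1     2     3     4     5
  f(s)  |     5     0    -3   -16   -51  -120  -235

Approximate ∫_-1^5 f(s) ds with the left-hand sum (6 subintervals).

Δs = 1.
Sum = 1·[5 + 0 + (-3) + (-16) + (-51) + (-120)] = -185.

-185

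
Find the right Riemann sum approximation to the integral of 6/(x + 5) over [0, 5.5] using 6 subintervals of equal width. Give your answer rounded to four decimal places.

Δx = (5.5 − 0)/6 = 11/12.
Right endpoints: 11/12, 11/6, 2.75, 11/3, 55/12, 5.5.
f(11/12) = 72/71, f(11/6) = 36/41, f(2.75) = 24/31, f(11/3) = 9/13, f(55/12) = 72/115, f(5.5) = 4/7.
Sum = Δx · [f(11/12) + f(11/6) + f(2.75) + ...].
Sum ≈ 4.1765.

4.1765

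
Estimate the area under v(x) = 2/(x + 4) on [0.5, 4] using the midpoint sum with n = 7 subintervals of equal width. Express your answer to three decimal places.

Δx = (4 − 0.5)/7 = 0.5.
Midpoints: 0.75, 1.25, 1.75, 2.25, 2.75, 3.25, 3.75.
v(0.75) = 8/19, v(1.25) = 8/21, v(1.75) = 8/23, v(2.25) = 0.32, v(2.75) = 8/27, v(3.25) = 8/29, v(3.75) = 8/31.
Sum = Δx · [v(0.75) + v(1.25) + v(1.75) + ...].
Sum ≈ 1.150.

1.150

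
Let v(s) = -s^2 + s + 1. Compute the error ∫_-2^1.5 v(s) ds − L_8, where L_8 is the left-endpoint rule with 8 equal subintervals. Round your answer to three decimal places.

1.260

Exact integral: ∫_-2^1.5 v(s) ds ≈ -1.16667.
L_8 ≈ -2.42676.
Error ≈ -1.16667 − (-2.42676) ≈ 1.260.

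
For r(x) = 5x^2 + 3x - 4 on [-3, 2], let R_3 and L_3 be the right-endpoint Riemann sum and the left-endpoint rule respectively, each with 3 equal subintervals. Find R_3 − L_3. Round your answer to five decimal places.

-16.66667

R_3 ≈ 34.0740741.
L_3 ≈ 50.7407407.
R_3 − L_3 ≈ -16.66667.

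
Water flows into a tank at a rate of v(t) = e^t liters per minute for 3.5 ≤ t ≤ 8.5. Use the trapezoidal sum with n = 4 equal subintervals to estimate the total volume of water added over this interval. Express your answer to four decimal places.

Δt = (8.5 − 3.5)/4 = 1.25.
v(3.5) ≈ 33.1155, v(4.75) ≈ 115.5843, v(6) ≈ 403.4288, v(7.25) ≈ 1408.1048, v(8.5) ≈ 4914.7688.
T_4 = (Δt/2)·[v(t_0) + 2v(t_1) + 2v(t_2) + 2v(t_3) + v(t_4)].
Sum ≈ 5501.3251.

5501.3251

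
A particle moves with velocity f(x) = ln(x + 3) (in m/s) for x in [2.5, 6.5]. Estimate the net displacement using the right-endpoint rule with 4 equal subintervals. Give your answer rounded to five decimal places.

Δx = (6.5 − 2.5)/4 = 1.
Right endpoints: 3.5, 4.5, 5.5, 6.5.
f(3.5) ≈ 1.87180, f(4.5) ≈ 2.01490, f(5.5) ≈ 2.14007, f(6.5) ≈ 2.25129.
Sum = Δx · [f(3.5) + f(4.5) + f(5.5) + f(6.5)].
Sum ≈ 8.27806.

8.27806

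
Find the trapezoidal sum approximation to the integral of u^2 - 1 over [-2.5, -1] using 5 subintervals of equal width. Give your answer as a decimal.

3.3975

Δu = (-1 − (-2.5))/5 = 0.3.
f(-2.5) = 5.25, f(-2.2) = 3.84, f(-1.9) = 2.61, f(-1.6) = 1.56, f(-1.3) = 0.69, f(-1) = 0.
T_5 = (Δu/2)·[f(u_0) + 2f(u_1) + ... + 2f(u_{4}) + f(u_5)].
Sum = 3.3975.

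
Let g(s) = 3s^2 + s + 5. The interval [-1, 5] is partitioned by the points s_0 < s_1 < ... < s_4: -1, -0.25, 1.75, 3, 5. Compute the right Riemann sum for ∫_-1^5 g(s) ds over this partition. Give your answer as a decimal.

Subinterval widths: 0.75, 2, 1.25, 2.
Right endpoints: -0.25, 1.75, 3, 5.
g(-0.25) = 4.9375, g(1.75) = 15.9375, g(3) = 35, g(5) = 85.
Sum = Σ Δs_i · g(s_i).
Sum = 249.328125.

249.328125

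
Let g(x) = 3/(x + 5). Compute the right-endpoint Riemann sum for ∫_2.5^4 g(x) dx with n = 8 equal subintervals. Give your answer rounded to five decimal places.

Δx = (4 − 2.5)/8 = 0.1875.
Right endpoints: 2.6875, 2.875, 3.0625, 3.25, 3.4375, 3.625, 3.8125, 4.
g(2.6875) = 16/41, g(2.875) = 8/21, g(3.0625) = 16/43, g(3.25) = 4/11, g(3.4375) = 16/45, g(3.625) = 8/23, g(3.8125) = 16/47, g(4) = 1/3.
Sum = Δx · [g(2.6875) + g(2.875) + g(3.0625) + ...].
Sum ≈ 0.54076.

0.54076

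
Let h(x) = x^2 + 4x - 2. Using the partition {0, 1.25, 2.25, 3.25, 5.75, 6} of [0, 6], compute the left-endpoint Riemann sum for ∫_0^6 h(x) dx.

Subinterval widths: 1.25, 1, 1, 2.5, 0.25.
Left endpoints: 0, 1.25, 2.25, 3.25, 5.75.
h(0) = -2, h(1.25) = 4.5625, h(2.25) = 12.0625, h(3.25) = 21.5625, h(5.75) = 54.0625.
Sum = Σ Δx_i · h(x_i).
Sum = 81.546875.

81.546875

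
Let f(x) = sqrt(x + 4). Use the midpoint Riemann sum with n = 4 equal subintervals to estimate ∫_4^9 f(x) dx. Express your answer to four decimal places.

16.1656

Δx = (9 − 4)/4 = 1.25.
Midpoints: 4.625, 5.875, 7.125, 8.375.
f(4.625) ≈ 2.9368, f(5.875) ≈ 3.1425, f(7.125) ≈ 3.3354, f(8.375) ≈ 3.5178.
Sum = Δx · [f(4.625) + f(5.875) + f(7.125) + f(8.375)].
Sum ≈ 16.1656.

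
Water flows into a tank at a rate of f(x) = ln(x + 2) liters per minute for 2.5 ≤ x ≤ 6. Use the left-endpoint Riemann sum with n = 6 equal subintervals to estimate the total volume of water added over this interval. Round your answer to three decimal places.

6.197

Δx = (6 − 2.5)/6 = 7/12.
Left endpoints: 2.5, 37/12, 11/3, 4.25, 29/6, 65/12.
f(2.5) ≈ 1.504, f(37/12) ≈ 1.626, f(11/3) ≈ 1.735, f(4.25) ≈ 1.833, f(29/6) ≈ 1.922, f(65/12) ≈ 2.004.
Sum = Δx · [f(2.5) + f(37/12) + f(11/3) + ...].
Sum ≈ 6.197.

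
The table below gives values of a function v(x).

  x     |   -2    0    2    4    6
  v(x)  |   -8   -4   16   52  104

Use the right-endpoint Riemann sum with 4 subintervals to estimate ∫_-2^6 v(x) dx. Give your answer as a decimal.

Δx = 2.
Sum = 2·[(-4) + 16 + 52 + 104] = 336.

336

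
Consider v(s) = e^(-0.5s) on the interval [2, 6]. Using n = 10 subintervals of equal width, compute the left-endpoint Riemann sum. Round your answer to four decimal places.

Δs = (6 − 2)/10 = 0.4.
Left endpoints: 2, 2.4, 2.8, 3.2, 3.6, 4, 4.4, 4.8, 5.2, 5.6.
v(2) ≈ 0.3679, v(2.4) ≈ 0.3012, v(2.8) ≈ 0.2466, v(3.2) ≈ 0.2019, v(3.6) ≈ 0.1653, v(4) ≈ 0.1353, v(4.4) ≈ 0.1108, v(4.8) ≈ 0.0907, v(5.2) ≈ 0.0743, v(5.6) ≈ 0.0608.
Sum = Δs · [v(2) + v(2.4) + v(2.8) + ...].
Sum ≈ 0.7019.

0.7019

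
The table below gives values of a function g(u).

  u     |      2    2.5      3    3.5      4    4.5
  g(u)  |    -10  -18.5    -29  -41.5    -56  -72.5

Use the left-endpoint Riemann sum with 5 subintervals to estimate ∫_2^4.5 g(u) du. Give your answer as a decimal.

-77.5

Δu = 0.5.
Sum = 0.5·[(-10) + (-18.5) + (-29) + (-41.5) + (-56)] = -77.5.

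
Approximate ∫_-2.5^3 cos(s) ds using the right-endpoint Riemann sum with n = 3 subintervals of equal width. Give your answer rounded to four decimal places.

Δs = (3 − (-2.5))/3 = 11/6.
Right endpoints: -2/3, 7/6, 3.
f(-2/3) ≈ 0.7859, f(7/6) ≈ 0.3932, f(3) ≈ -0.9900.
Sum = Δs · [f(-2/3) + f(7/6) + f(3)].
Sum ≈ 0.3467.

0.3467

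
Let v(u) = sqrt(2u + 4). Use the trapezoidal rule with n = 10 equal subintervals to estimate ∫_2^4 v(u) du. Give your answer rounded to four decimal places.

Δu = (4 − 2)/10 = 0.2.
v(2) ≈ 2.8284, v(2.2) ≈ 2.8983, v(2.4) ≈ 2.9665, v(2.6) ≈ 3.0332, v(2.8) ≈ 3.0984, v(3) ≈ 3.1623, v(3.2) ≈ 3.2249, v(3.4) ≈ 3.2863, v(3.6) ≈ 3.3466, v(3.8) ≈ 3.4059, v(4) ≈ 3.4641.
T_10 = (Δu/2)·[v(u_0) + 2v(u_1) + ... + 2v(u_{9}) + v(u_10)].
Sum ≈ 6.3137.

6.3137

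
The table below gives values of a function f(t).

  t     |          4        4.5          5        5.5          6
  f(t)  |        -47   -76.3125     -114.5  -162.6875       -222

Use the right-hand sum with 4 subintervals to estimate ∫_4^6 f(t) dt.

-287.75

Δt = 0.5.
Sum = 0.5·[(-76.3125) + (-114.5) + (-162.6875) + (-222)] = -287.75.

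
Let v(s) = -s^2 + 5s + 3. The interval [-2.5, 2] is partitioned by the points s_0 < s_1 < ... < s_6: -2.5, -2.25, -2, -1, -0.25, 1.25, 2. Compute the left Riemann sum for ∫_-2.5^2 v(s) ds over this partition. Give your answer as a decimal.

-12.21875

Subinterval widths: 0.25, 0.25, 1, 0.75, 1.5, 0.75.
Left endpoints: -2.5, -2.25, -2, -1, -0.25, 1.25.
v(-2.5) = -15.75, v(-2.25) = -13.3125, v(-2) = -11, v(-1) = -3, v(-0.25) = 1.6875, v(1.25) = 7.6875.
Sum = Σ Δs_i · v(s_i).
Sum = -12.21875.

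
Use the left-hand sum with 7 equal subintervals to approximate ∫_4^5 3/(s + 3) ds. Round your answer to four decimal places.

Δs = (5 − 4)/7 = 1/7.
Left endpoints: 4, 29/7, 30/7, 31/7, 32/7, 33/7, 34/7.
f(4) = 3/7, f(29/7) = 0.42, f(30/7) = 7/17, f(31/7) = 21/52, f(32/7) = 21/53, f(33/7) = 7/18, f(34/7) = 21/55.
Sum = Δs · [f(4) + f(29/7) + f(30/7) + ...].
Sum ≈ 0.4044.

0.4044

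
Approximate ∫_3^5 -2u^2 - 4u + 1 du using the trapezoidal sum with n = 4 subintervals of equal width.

-95.5

Δu = (5 − 3)/4 = 0.5.
f(3) = -29, f(3.5) = -37.5, f(4) = -47, f(4.5) = -57.5, f(5) = -69.
T_4 = (Δu/2)·[f(u_0) + 2f(u_1) + 2f(u_2) + 2f(u_3) + f(u_4)].
Sum = -95.5.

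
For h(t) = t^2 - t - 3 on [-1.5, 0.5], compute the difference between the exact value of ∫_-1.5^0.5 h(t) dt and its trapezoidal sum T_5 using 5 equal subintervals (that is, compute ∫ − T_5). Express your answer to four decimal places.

Exact integral: ∫_-1.5^0.5 h(t) dt ≈ -3.833333.
T_5 = -3.78.
Error ≈ -3.833333 − (-3.78) ≈ -0.0533.

-0.0533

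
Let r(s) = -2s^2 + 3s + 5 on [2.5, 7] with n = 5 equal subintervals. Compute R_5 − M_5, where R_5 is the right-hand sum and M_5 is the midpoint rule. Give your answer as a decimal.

R_5 = -165.24.
M_5 = -131.0175.
R_5 − M_5 = -34.2225.

-34.2225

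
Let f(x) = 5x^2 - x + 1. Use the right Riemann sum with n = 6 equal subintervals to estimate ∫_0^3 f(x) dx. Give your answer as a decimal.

54.625

Δx = (3 − 0)/6 = 0.5.
Right endpoints: 0.5, 1, 1.5, 2, 2.5, 3.
f(0.5) = 1.75, f(1) = 5, f(1.5) = 10.75, f(2) = 19, f(2.5) = 29.75, f(3) = 43.
Sum = Δx · [f(0.5) + f(1) + f(1.5) + ...].
Sum = 54.625.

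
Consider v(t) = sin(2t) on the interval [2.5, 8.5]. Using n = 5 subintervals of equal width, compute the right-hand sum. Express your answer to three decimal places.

0.129

Δt = (8.5 − 2.5)/5 = 1.2.
Right endpoints: 3.7, 4.9, 6.1, 7.3, 8.5.
v(3.7) ≈ 0.899, v(4.9) ≈ -0.366, v(6.1) ≈ -0.358, v(7.3) ≈ 0.895, v(8.5) ≈ -0.961.
Sum = Δt · [v(3.7) + v(4.9) + v(6.1) + v(7.3) + v(8.5)].
Sum ≈ 0.129.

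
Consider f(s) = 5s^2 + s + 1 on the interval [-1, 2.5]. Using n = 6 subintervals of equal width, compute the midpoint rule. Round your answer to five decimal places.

33.33709

Δs = (2.5 − (-1))/6 = 7/12.
Midpoints: -17/24, -0.125, 11/24, 25/24, 1.625, 53/24.
f(-17/24) = 1613/576, f(-0.125) = 0.953125, f(11/24) = 1445/576, f(25/24) = 4301/576, f(1.625) = 15.828125, f(53/24) = 15893/576.
Sum = Δs · [f(-17/24) + f(-0.125) + f(11/24) + ...].
Sum ≈ 33.33709.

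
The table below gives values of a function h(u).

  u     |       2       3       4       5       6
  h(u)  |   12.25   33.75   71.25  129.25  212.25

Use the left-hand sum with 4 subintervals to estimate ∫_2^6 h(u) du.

Δu = 1.
Sum = 1·[12.25 + 33.75 + 71.25 + 129.25] = 246.5.

246.5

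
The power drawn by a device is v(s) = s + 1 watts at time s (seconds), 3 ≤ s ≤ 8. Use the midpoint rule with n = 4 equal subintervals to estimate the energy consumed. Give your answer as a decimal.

32.5

Δs = (8 − 3)/4 = 1.25.
Midpoints: 3.625, 4.875, 6.125, 7.375.
v(3.625) = 4.625, v(4.875) = 5.875, v(6.125) = 7.125, v(7.375) = 8.375.
Sum = Δs · [v(3.625) + v(4.875) + v(6.125) + v(7.375)].
Sum = 32.5.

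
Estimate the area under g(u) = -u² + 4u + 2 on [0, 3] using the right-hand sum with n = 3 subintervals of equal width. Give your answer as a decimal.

Δu = (3 − 0)/3 = 1.
Right endpoints: 1, 2, 3.
g(1) = 5, g(2) = 6, g(3) = 5.
Sum = Δu · [g(1) + g(2) + g(3)].
Sum = 16.

16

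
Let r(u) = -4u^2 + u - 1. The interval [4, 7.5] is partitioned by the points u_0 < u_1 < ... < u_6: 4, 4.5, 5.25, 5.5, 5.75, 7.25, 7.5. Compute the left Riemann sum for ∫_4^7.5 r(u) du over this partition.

Subinterval widths: 0.5, 0.75, 0.25, 0.25, 1.5, 0.25.
Left endpoints: 4, 4.5, 5.25, 5.5, 5.75, 7.25.
r(4) = -61, r(4.5) = -77.5, r(5.25) = -106, r(5.5) = -116.5, r(5.75) = -127.5, r(7.25) = -204.
Sum = Σ Δu_i · r(u_i).
Sum = -386.5.

-386.5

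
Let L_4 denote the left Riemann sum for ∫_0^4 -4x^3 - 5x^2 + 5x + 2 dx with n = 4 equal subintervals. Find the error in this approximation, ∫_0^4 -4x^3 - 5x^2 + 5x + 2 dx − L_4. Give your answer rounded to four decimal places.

-138.6667

Exact integral: ∫_0^4 f(x) dx ≈ -314.666667.
L_4 = -176.
Error ≈ -314.666667 − (-176) ≈ -138.6667.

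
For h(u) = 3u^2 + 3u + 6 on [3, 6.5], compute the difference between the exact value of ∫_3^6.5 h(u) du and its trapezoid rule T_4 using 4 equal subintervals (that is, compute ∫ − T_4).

-1.33984375

Exact integral: ∫_3^6.5 h(u) du = 318.5.
T_4 = 319.83984375.
Error = 318.5 − 319.83984375 = -1.33984375.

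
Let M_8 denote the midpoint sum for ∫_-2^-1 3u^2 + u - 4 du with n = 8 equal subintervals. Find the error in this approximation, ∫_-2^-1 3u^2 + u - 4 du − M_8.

Exact integral: ∫_-2^-1 f(u) du = 1.5.
M_8 = 1.49609375.
Error = 1.5 − 1.49609375 = 0.00390625.

0.00390625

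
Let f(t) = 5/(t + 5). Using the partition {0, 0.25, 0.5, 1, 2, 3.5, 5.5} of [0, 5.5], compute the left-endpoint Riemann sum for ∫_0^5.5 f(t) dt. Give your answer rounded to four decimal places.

Subinterval widths: 0.25, 0.25, 0.5, 1, 1.5, 2.
Left endpoints: 0, 0.25, 0.5, 1, 2, 3.5.
f(0) = 1, f(0.25) = 20/21, f(0.5) = 10/11, f(1) = 5/6, f(2) = 5/7, f(3.5) = 10/17.
Sum = Σ Δt_i · f(t_i).
Sum ≈ 4.0239.

4.0239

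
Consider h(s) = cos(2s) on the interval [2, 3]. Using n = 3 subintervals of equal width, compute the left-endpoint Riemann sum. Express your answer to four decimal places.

-0.0392

Δs = (3 − 2)/3 = 1/3.
Left endpoints: 2, 7/3, 8/3.
h(2) ≈ -0.6536, h(7/3) ≈ -0.0457, h(8/3) ≈ 0.5818.
Sum = Δs · [h(2) + h(7/3) + h(8/3)].
Sum ≈ -0.0392.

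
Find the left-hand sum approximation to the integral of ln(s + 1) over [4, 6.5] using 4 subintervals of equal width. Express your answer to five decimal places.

4.43571

Δs = (6.5 − 4)/4 = 0.625.
Left endpoints: 4, 4.625, 5.25, 5.875.
f(4) ≈ 1.60944, f(4.625) ≈ 1.72722, f(5.25) ≈ 1.83258, f(5.875) ≈ 1.92789.
Sum = Δs · [f(4) + f(4.625) + f(5.25) + f(5.875)].
Sum ≈ 4.43571.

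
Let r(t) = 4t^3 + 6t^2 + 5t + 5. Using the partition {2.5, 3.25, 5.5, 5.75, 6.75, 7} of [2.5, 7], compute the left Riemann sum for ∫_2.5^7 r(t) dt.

2185.5

Subinterval widths: 0.75, 2.25, 0.25, 1, 0.25.
Left endpoints: 2.5, 3.25, 5.5, 5.75, 6.75.
r(2.5) = 117.5, r(3.25) = 221.9375, r(5.5) = 879.5, r(5.75) = 992.5625, r(6.75) = 1542.3125.
Sum = Σ Δt_i · r(t_i).
Sum = 2185.5.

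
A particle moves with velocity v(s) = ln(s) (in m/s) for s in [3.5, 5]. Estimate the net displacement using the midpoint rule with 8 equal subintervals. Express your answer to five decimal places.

Δs = (5 − 3.5)/8 = 0.1875.
Midpoints: 3.59375, 3.78125, 3.96875, 4.15625, 4.34375, 4.53125, 4.71875, 4.90625.
v(3.59375) ≈ 1.27920, v(3.78125) ≈ 1.33005, v(3.96875) ≈ 1.37845, v(4.15625) ≈ 1.42461, v(4.34375) ≈ 1.46874, v(4.53125) ≈ 1.51100, v(4.71875) ≈ 1.55154, v(4.90625) ≈ 1.59051.
Sum = Δs · [v(3.59375) + v(3.78125) + v(3.96875) + ...].
Sum ≈ 2.16264.

2.16264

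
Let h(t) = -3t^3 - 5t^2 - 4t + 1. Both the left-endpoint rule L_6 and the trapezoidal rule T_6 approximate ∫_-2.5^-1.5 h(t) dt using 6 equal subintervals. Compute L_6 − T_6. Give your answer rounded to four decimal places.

L_6 ≈ 15.872685.
T_6 ≈ 14.143519.
L_6 − T_6 ≈ 1.7292.

1.7292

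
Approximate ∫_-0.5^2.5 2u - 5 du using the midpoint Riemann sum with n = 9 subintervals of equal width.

Δu = (2.5 − (-0.5))/9 = 1/3.
Midpoints: -1/3, 0, 1/3, 2/3, 1, 4/3, 5/3, 2, 7/3.
f(-1/3) = -17/3, f(0) = -5, f(1/3) = -13/3, f(2/3) = -11/3, f(1) = -3, f(4/3) = -7/3, f(5/3) = -5/3, f(2) = -1, f(7/3) = -1/3.
Sum = Δu · [f(-1/3) + f(0) + f(1/3) + ...].
Sum = -9.

-9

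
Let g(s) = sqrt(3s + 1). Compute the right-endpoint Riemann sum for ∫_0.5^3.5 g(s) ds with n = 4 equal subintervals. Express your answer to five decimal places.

8.44331

Δs = (3.5 − 0.5)/4 = 0.75.
Right endpoints: 1.25, 2, 2.75, 3.5.
g(1.25) ≈ 2.17945, g(2) ≈ 2.64575, g(2.75) ≈ 3.04138, g(3.5) ≈ 3.39116.
Sum = Δs · [g(1.25) + g(2) + g(2.75) + g(3.5)].
Sum ≈ 8.44331.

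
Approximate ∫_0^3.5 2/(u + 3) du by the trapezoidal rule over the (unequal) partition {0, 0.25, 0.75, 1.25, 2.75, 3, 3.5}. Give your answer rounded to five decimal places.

1.55763

Subinterval widths: 0.25, 0.5, 0.5, 1.5, 0.25, 0.5.
f(0) = 2/3, f(0.25) = 8/13, f(0.75) = 8/15, f(1.25) = 8/17, f(2.75) = 8/23, f(3) = 1/3, f(3.5) = 4/13.
On each subinterval the trapezoid contributes (Δu_i/2)·[f(u_{i-1}) + f(u_i)].
Sum ≈ 1.55763.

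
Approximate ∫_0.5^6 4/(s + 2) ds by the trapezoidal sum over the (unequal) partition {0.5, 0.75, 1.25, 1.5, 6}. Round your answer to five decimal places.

5.04628

Subinterval widths: 0.25, 0.5, 0.25, 4.5.
f(0.5) = 1.6, f(0.75) = 16/11, f(1.25) = 16/13, f(1.5) = 8/7, f(6) = 0.5.
On each subinterval the trapezoid contributes (Δs_i/2)·[f(s_{i-1}) + f(s_i)].
Sum ≈ 5.04628.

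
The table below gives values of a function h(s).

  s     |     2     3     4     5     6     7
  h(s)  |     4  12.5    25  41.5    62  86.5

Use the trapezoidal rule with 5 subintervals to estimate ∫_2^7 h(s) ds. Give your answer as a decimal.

Δs = 1.
T_5 = (1/2)·[4 + 2·12.5 + 2·25 + 2·41.5 + 2·62 + 86.5] = 186.25.

186.25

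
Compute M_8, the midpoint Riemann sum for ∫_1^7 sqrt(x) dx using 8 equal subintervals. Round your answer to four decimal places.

11.6873

Δx = (7 − 1)/8 = 0.75.
Midpoints: 1.375, 2.125, 2.875, 3.625, 4.375, 5.125, 5.875, 6.625.
f(1.375) ≈ 1.1726, f(2.125) ≈ 1.4577, f(2.875) ≈ 1.6956, f(3.625) ≈ 1.9039, f(4.375) ≈ 2.0917, f(5.125) ≈ 2.2638, f(5.875) ≈ 2.4238, f(6.625) ≈ 2.5739.
Sum = Δx · [f(1.375) + f(2.125) + f(2.875) + ...].
Sum ≈ 11.6873.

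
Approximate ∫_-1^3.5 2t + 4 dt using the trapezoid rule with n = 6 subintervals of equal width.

29.25

Δt = (3.5 − (-1))/6 = 0.75.
f(-1) = 2, f(-0.25) = 3.5, f(0.5) = 5, f(1.25) = 6.5, f(2) = 8, f(2.75) = 9.5, f(3.5) = 11.
T_6 = (Δt/2)·[f(t_0) + 2f(t_1) + ... + 2f(t_{5}) + f(t_6)].
Sum = 29.25.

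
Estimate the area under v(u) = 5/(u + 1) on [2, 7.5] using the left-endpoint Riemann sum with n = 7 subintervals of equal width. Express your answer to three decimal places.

5.656

Δu = (7.5 − 2)/7 = 11/14.
Left endpoints: 2, 39/14, 25/7, 61/14, 36/7, 83/14, 47/7.
v(2) = 5/3, v(39/14) = 70/53, v(25/7) = 1.09375, v(61/14) = 14/15, v(36/7) = 35/43, v(83/14) = 70/97, v(47/7) = 35/54.
Sum = Δu · [v(2) + v(39/14) + v(25/7) + ...].
Sum ≈ 5.656.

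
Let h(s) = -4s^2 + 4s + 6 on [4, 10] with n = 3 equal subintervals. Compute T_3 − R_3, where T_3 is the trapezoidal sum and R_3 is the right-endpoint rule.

312

T_3 = -1060.
R_3 = -1372.
T_3 − R_3 = 312.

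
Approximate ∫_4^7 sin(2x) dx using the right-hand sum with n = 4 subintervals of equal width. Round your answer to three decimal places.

Δx = (7 − 4)/4 = 0.75.
Right endpoints: 4.75, 5.5, 6.25, 7.
f(4.75) ≈ -0.075, f(5.5) ≈ -1.000, f(6.25) ≈ -0.066, f(7) ≈ 0.991.
Sum = Δx · [f(4.75) + f(5.5) + f(6.25) + f(7)].
Sum ≈ -0.113.

-0.113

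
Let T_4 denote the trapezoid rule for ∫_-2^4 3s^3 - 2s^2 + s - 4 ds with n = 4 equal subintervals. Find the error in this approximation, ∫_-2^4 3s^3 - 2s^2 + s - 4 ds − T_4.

-15.75

Exact integral: ∫_-2^4 f(s) ds = 114.
T_4 = 129.75.
Error = 114 − 129.75 = -15.75.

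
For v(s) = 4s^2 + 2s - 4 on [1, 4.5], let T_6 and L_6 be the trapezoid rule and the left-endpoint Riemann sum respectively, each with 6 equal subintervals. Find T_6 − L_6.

T_6 ≈ 126.21065.
L_6 ≈ 101.71065.
T_6 − L_6 = 24.5.

24.5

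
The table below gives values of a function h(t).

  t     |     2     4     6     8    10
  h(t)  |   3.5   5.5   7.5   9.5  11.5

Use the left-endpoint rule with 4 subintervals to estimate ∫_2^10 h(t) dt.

52

Δt = 2.
Sum = 2·[3.5 + 5.5 + 7.5 + 9.5] = 52.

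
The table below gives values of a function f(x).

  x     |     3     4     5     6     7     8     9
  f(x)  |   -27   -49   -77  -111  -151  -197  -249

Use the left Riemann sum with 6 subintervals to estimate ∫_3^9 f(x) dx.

Δx = 1.
Sum = 1·[(-27) + (-49) + (-77) + (-111) + (-151) + (-197)] = -612.

-612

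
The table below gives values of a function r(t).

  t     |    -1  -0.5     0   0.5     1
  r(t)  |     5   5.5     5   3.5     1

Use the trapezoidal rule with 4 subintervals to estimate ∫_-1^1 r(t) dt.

8.5

Δt = 0.5.
T_4 = (0.5/2)·[5 + 2·5.5 + 2·5 + 2·3.5 + 1] = 8.5.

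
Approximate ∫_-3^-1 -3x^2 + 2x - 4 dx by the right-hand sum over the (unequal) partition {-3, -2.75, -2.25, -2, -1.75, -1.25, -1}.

-36.90625

Subinterval widths: 0.25, 0.5, 0.25, 0.25, 0.5, 0.25.
Right endpoints: -2.75, -2.25, -2, -1.75, -1.25, -1.
f(-2.75) = -32.1875, f(-2.25) = -23.6875, f(-2) = -20, f(-1.75) = -16.6875, f(-1.25) = -11.1875, f(-1) = -9.
Sum = Σ Δx_i · f(x_i).
Sum = -36.90625.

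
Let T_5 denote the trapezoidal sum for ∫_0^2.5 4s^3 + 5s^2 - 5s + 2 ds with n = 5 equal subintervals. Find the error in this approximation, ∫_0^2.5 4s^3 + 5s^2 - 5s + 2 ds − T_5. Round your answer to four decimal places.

Exact integral: ∫_0^2.5 f(s) ds ≈ 54.479167.
T_5 = 56.5625.
Error ≈ 54.479167 − 56.5625 ≈ -2.0833.

-2.0833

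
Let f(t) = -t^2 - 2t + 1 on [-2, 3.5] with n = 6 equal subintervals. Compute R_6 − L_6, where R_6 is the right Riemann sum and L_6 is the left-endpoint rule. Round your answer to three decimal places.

-17.646

R_6 ≈ -29.30150.
L_6 ≈ -11.65567.
R_6 − L_6 ≈ -17.646.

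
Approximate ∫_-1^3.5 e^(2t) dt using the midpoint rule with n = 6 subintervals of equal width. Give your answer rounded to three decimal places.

500.034

Δt = (3.5 − (-1))/6 = 0.75.
Midpoints: -0.625, 0.125, 0.875, 1.625, 2.375, 3.125.
f(-0.625) ≈ 0.287, f(0.125) ≈ 1.284, f(0.875) ≈ 5.755, f(1.625) ≈ 25.790, f(2.375) ≈ 115.584, f(3.125) ≈ 518.013.
Sum = Δt · [f(-0.625) + f(0.125) + f(0.875) + ...].
Sum ≈ 500.034.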